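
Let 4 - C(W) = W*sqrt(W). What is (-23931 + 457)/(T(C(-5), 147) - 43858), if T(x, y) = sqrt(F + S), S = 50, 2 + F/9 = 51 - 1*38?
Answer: 1029522692/1923524015 + 23474*sqrt(149)/1923524015 ≈ 0.53538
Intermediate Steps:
F = 99 (F = -18 + 9*(51 - 1*38) = -18 + 9*(51 - 38) = -18 + 9*13 = -18 + 117 = 99)
C(W) = 4 - W**(3/2) (C(W) = 4 - W*sqrt(W) = 4 - W**(3/2))
T(x, y) = sqrt(149) (T(x, y) = sqrt(99 + 50) = sqrt(149))
(-23931 + 457)/(T(C(-5), 147) - 43858) = (-23931 + 457)/(sqrt(149) - 43858) = -23474/(-43858 + sqrt(149))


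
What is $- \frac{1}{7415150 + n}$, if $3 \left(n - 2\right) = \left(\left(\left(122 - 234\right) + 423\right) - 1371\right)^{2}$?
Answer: $- \frac{3}{23369056} \approx -1.2837 \cdot 10^{-7}$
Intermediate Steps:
$n = \frac{1123606}{3}$ ($n = 2 + \frac{\left(\left(\left(122 - 234\right) + 423\right) - 1371\right)^{2}}{3} = 2 + \frac{\left(\left(-112 + 423\right) - 1371\right)^{2}}{3} = 2 + \frac{\left(311 - 1371\right)^{2}}{3} = 2 + \frac{\left(-1060\right)^{2}}{3} = 2 + \frac{1}{3} \cdot 1123600 = 2 + \frac{1123600}{3} = \frac{1123606}{3} \approx 3.7454 \cdot 10^{5}$)
$- \frac{1}{7415150 + n} = - \frac{1}{7415150 + \frac{1123606}{3}} = - \frac{1}{\frac{23369056}{3}} = \left(-1\right) \frac{3}{23369056} = - \frac{3}{23369056}$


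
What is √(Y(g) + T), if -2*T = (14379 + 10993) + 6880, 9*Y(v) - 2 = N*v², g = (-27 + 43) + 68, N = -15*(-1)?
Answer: 2*I*√9823/3 ≈ 66.074*I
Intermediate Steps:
N = 15
g = 84 (g = 16 + 68 = 84)
Y(v) = 2/9 + 5*v²/3 (Y(v) = 2/9 + (15*v²)/9 = 2/9 + 5*v²/3)
T = -16126 (T = -((14379 + 10993) + 6880)/2 = -(25372 + 6880)/2 = -½*32252 = -16126)
√(Y(g) + T) = √((2/9 + (5/3)*84²) - 16126) = √((2/9 + (5/3)*7056) - 16126) = √((2/9 + 11760) - 16126) = √(105842/9 - 16126) = √(-39292/9) = 2*I*√9823/3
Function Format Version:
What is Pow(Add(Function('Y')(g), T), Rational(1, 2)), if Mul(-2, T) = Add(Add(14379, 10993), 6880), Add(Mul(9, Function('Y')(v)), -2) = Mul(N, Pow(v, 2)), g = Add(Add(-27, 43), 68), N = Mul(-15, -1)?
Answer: Mul(Rational(2, 3), I, Pow(9823, Rational(1, 2))) ≈ Mul(66.074, I)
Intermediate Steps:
N = 15
g = 84 (g = Add(16, 68) = 84)
Function('Y')(v) = Add(Rational(2, 9), Mul(Rational(5, 3), Pow(v, 2))) (Function('Y')(v) = Add(Rational(2, 9), Mul(Rational(1, 9), Mul(15, Pow(v, 2)))) = Add(Rational(2, 9), Mul(Rational(5, 3), Pow(v, 2))))
T = -16126 (T = Mul(Rational(-1, 2), Add(Add(14379, 10993), 6880)) = Mul(Rational(-1, 2), Add(25372, 6880)) = Mul(Rational(-1, 2), 32252) = -16126)
Pow(Add(Function('Y')(g), T), Rational(1, 2)) = Pow(Add(Add(Rational(2, 9), Mul(Rational(5, 3), Pow(84, 2))), -16126), Rational(1, 2)) = Pow(Add(Add(Rational(2, 9), Mul(Rational(5, 3), 7056)), -16126), Rational(1, 2)) = Pow(Add(Add(Rational(2, 9), 11760), -16126), Rational(1, 2)) = Pow(Add(Rational(105842, 9), -16126), Rational(1, 2)) = Pow(Rational(-39292, 9), Rational(1, 2)) = Mul(Rational(2, 3), I, Pow(9823, Rational(1, 2)))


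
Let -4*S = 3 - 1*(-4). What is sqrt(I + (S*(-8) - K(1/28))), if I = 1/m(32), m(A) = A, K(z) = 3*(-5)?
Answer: sqrt(1858)/8 ≈ 5.3881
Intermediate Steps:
K(z) = -15
S = -7/4 (S = -(3 - 1*(-4))/4 = -(3 + 4)/4 = -1/4*7 = -7/4 ≈ -1.7500)
I = 1/32 ≈ 0.031250
sqrt(I + (S*(-8) - K(1/28))) = sqrt(1/32 + (-7/4*(-8) - 1*(-15))) = sqrt(1/32 + (14 + 15)) = sqrt(1/32 + 29) = sqrt(929/32) = sqrt(1858)/8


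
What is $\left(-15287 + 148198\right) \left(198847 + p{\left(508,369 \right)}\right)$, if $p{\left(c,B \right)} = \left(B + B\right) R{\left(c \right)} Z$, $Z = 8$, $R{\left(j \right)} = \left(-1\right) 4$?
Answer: $23290127441$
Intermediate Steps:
$R{\left(j \right)} = -4$
$p{\left(c,B \right)} = - 64 B$ ($p{\left(c,B \right)} = \left(B + B\right) \left(-4\right) 8 = 2 B \left(-4\right) 8 = - 8 B 8 = - 64 B$)
$\left(-15287 + 148198\right) \left(198847 + p{\left(508,369 \right)}\right) = \left(-15287 + 148198\right) \left(198847 - 23616\right) = 132911 \left(198847 - 23616\right) = 132911 \cdot 175231 = 23290127441$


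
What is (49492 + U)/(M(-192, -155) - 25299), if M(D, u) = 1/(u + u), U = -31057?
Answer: -5714850/7842691 ≈ -0.72868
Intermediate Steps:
M(D, u) = 1/(2*u)
(49492 + U)/(M(-192, -155) - 25299) = (49492 - 31057)/((½)/(-155) - 25299) = 18435/((½)*(-1/155) - 25299) = 18435/(-1/310 - 25299) = 18435/(-7842691/310) = 18435*(-310/7842691) = -5714850/7842691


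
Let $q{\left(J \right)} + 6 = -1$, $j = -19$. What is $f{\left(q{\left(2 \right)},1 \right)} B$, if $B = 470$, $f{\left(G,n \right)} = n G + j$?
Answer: $-12220$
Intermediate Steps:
$q{\left(J \right)} = -7$ ($q{\left(J \right)} = -6 - 1 = -7$)
$f{\left(G,n \right)} = -19 + G n$ ($f{\left(G,n \right)} = n G - 19 = G n - 19 = -19 + G n$)
$f{\left(q{\left(2 \right)},1 \right)} B = \left(-19 - 7\right) 470 = \left(-26\right) 470 = -12220$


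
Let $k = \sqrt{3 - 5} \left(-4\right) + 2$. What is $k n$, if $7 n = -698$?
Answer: $- \frac{1396}{7} + \frac{2792 i \sqrt{2}}{7} \approx -199.43 + 564.07 i$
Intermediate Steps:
$n = - \frac{698}{7}$ ($n = \frac{1}{7} \left(-698\right) = - \frac{698}{7} \approx -99.714$)
$k = 2 - 4 i \sqrt{2}$ ($k = \sqrt{-2} \left(-4\right) + 2 = i \sqrt{2} \left(-4\right) + 2 = - 4 i \sqrt{2} + 2 = 2 - 4 i \sqrt{2} \approx 2.0 - 5.6569 i$)
$k n = \left(2 - 4 i \sqrt{2}\right) \left(- \frac{698}{7}\right) = - \frac{1396}{7} + \frac{2792 i \sqrt{2}}{7}$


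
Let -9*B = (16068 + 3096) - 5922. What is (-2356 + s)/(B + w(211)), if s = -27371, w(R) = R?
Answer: 89181/3781 ≈ 23.587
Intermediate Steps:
B = -4414/3 (B = -((16068 + 3096) - 5922)/9 = -(19164 - 5922)/9 = -1/9*13242 = -4414/3 ≈ -1471.3)
(-2356 + s)/(B + w(211)) = (-2356 - 27371)/(-4414/3 + 211) = -29727/(-3781/3) = -29727*(-3/3781) = 89181/3781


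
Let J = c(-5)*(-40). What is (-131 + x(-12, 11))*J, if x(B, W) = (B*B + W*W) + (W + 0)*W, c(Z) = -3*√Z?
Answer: 30600*I*√5 ≈ 68424.0*I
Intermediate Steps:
J = 120*I*√5 (J = -3*I*√5*(-40) = 120*I*√5 ≈ 268.33*I)
x(B, W) = B² + 2*W² (x(B, W) = (B² + W²) + W*W = (B² + W²) + W² = B² + 2*W²)
(-131 + x(-12, 11))*J = (-131 + ((-12)² + 2*11²))*(120*I*√5) = (-131 + (144 + 2*121))*(120*I*√5) = (-131 + (144 + 242))*(120*I*√5) = (-131 + 386)*(120*I*√5) = 255*(120*I*√5) = 30600*I*√5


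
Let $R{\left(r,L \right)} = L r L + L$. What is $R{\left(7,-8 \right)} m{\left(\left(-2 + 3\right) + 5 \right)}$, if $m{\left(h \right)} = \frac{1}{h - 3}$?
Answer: $\frac{440}{3} \approx 146.67$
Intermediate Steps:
$R{\left(r,L \right)} = L + r L^{2}$ ($R{\left(r,L \right)} = r L^{2} + L = L + r L^{2}$)
$m{\left(h \right)} = \frac{1}{-3 + h}$
$R{\left(7,-8 \right)} m{\left(\left(-2 + 3\right) + 5 \right)} = \frac{\left(-8\right) \left(1 - 56\right)}{-3 + \left(\left(-2 + 3\right) + 5\right)} = \frac{\left(-8\right) \left(1 - 56\right)}{-3 + \left(1 + 5\right)} = \frac{\left(-8\right) \left(-55\right)}{-3 + 6} = \frac{440}{3}$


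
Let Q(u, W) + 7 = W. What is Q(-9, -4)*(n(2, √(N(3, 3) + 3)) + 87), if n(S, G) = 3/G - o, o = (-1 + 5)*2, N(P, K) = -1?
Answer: -869 - 33*√2/2 ≈ -892.33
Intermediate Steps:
o = 8 (o = 4*2 = 8)
Q(u, W) = -7 + W
n(S, G) = -8 + 3/G (n(S, G) = 3/G - 1*8 = 3/G - 8 = -8 + 3/G)
Q(-9, -4)*(n(2, √(N(3, 3) + 3)) + 87) = (-7 - 4)*((-8 + 3/(√(-1 + 3))) + 87) = -11*((-8 + 3/(√2)) + 87) = -11*((-8 + 3*(√2/2)) + 87) = -11*((-8 + 3*√2/2) + 87) = -11*(79 + 3*√2/2) = -869 - 33*√2/2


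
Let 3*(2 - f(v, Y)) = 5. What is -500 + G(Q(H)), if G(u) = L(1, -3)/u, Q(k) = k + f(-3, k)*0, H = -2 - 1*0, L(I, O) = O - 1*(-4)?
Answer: -1001/2 ≈ -500.50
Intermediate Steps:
L(I, O) = 4 + O (L(I, O) = O + 4 = 4 + O)
f(v, Y) = ⅓ (f(v, Y) = 2 - ⅓*5 = 2 - 5/3 = ⅓)
H = -2 (H = -2 + 0 = -2)
Q(k) = k (Q(k) = k + (⅓)*0 = k + 0 = k)
G(u) = 1/u (G(u) = (4 - 3)/u = 1/u)
-500 + G(Q(H)) = -500 + 1/(-2) = -500 - ½ = -1001/2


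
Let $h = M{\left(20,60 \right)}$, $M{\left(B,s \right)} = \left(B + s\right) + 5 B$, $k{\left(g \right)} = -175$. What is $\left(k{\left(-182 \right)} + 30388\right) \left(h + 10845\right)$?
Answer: $333098325$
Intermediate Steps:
$M{\left(B,s \right)} = s + 6 B$
$h = 180$ ($h = 60 + 6 \cdot 20 = 60 + 120 = 180$)
$\left(k{\left(-182 \right)} + 30388\right) \left(h + 10845\right) = \left(-175 + 30388\right) \left(180 + 10845\right) = 30213 \cdot 11025 = 333098325$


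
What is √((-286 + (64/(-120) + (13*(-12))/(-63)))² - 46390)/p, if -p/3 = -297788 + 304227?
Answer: -√42015614/676095 ≈ -0.0095873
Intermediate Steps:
p = -19317 (p = -3*(-297788 + 304227) = -3*6439 = -19317)
√((-286 + (64/(-120) + (13*(-12))/(-63)))² - 46390)/p = √((-286 + (64/(-120) + (13*(-12))/(-63)))² - 46390)/(-19317) = √((-286 + (64*(-1/120) - 156*(-1/63)))² - 46390)*(-1/19317) = √((-286 + (-8/15 + 52/21))² - 46390)*(-1/19317) = √((-286 + 68/35)² - 46390)*(-1/19317) = √((-9942/35)² - 46390)*(-1/19317) = √(98843364/1225 - 46390)*(-1/19317) = √(42015614/1225)*(-1/19317) = (√42015614/35)*(-1/19317) = -√42015614/676095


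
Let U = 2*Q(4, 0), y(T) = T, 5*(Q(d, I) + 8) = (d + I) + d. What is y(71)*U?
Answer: -4544/5 ≈ -908.80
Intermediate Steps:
Q(d, I) = -8 + I/5 + 2*d/5 (Q(d, I) = -8 + ((d + I) + d)/5 = -8 + ((I + d) + d)/5 = -8 + (I + 2*d)/5 = -8 + (I/5 + 2*d/5) = -8 + I/5 + 2*d/5)
U = -64/5 (U = 2*(-8 + (1/5)*0 + (2/5)*4) = 2*(-8 + 0 + 8/5) = 2*(-32/5) = -64/5 ≈ -12.800)
y(71)*U = 71*(-64/5) = -4544/5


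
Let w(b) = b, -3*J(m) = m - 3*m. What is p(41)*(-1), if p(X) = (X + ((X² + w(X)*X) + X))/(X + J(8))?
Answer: -10332/139 ≈ -74.331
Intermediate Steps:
J(m) = 2*m/3 (J(m) = -(m - 3*m)/3 = -(-2)*m/3 = 2*m/3)
p(X) = (2*X + 2*X²)/(16/3 + X) (p(X) = (X + ((X² + X*X) + X))/(X + (⅔)*8) = (X + ((X² + X²) + X))/(X + 16/3) = (X + (2*X² + X))/(16/3 + X) = (X + (X + 2*X²))/(16/3 + X) = (2*X + 2*X²)/(16/3 + X))
p(41)*(-1) = (6*41*(1 + 41)/(16 + 3*41))*(-1) = (6*41*42/(16 + 123))*(-1) = (6*41*42/139)*(-1) = (6*41*(1/139)*42)*(-1) = (10332/139)*(-1) = -10332/139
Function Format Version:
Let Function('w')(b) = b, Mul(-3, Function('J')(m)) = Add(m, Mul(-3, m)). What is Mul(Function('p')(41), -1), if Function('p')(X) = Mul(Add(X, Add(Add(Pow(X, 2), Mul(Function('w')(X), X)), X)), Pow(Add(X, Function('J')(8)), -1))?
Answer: Rational(-10332, 139) ≈ -74.331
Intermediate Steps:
Function('J')(m) = Mul(Rational(2, 3), m) (Function('J')(m) = Mul(Rational(-1, 3), Add(m, Mul(-3, m))) = Mul(Rational(-1, 3), Mul(-2, m)) = Mul(Rational(2, 3), m))
Function('p')(X) = Mul(Pow(Add(Rational(16, 3), X), -1), Add(Mul(2, X), Mul(2, Pow(X, 2)))) (Function('p')(X) = Mul(Add(X, Add(Add(Pow(X, 2), Mul(X, X)), X)), Pow(Add(X, Mul(Rational(2, 3), 8)), -1)) = Mul(Add(X, Add(Add(Pow(X, 2), Pow(X, 2)), X)), Pow(Add(X, Rational(16, 3)), -1)) = Mul(Add(X, Add(Mul(2, Pow(X, 2)), X)), Pow(Add(Rational(16, 3), X), -1)) = Mul(Add(X, Add(X, Mul(2, Pow(X, 2)))), Pow(Add(Rational(16, 3), X), -1)) = Mul(Add(Mul(2, X), Mul(2, Pow(X, 2))), Pow(Add(Rational(16, 3), X), -1)) = Mul(Pow(Add(Rational(16, 3), X), -1), Add(Mul(2, X), Mul(2, Pow(X, 2)))))
Mul(Function('p')(41), -1) = Mul(Mul(6, 41, Pow(Add(16, Mul(3, 41)), -1), Add(1, 41)), -1) = Mul(Mul(6, 41, Pow(Add(16, 123), -1), 42), -1) = Mul(Mul(6, 41, Pow(139, -1), 42), -1) = Mul(Mul(6, 41, Rational(1, 139), 42), -1) = Mul(Rational(10332, 139), -1) = Rational(-10332, 139)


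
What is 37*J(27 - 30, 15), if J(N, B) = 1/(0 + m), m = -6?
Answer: -37/6 ≈ -6.1667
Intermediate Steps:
J(N, B) = -⅙ (J(N, B) = 1/(0 - 6) = 1/(-6) = -⅙)
37*J(27 - 30, 15) = 37*(-⅙) = -37/6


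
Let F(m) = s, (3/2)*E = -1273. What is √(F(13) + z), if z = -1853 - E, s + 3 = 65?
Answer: I*√8481/3 ≈ 30.697*I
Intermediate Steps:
s = 62 (s = -3 + 65 = 62)
E = -2546/3 (E = (⅔)*(-1273) = -2546/3 ≈ -848.67)
F(m) = 62
z = -3013/3 (z = -1853 - 1*(-2546/3) = -1853 + 2546/3 = -3013/3 ≈ -1004.3)
√(F(13) + z) = √(62 - 3013/3) = √(-2827/3) = I*√8481/3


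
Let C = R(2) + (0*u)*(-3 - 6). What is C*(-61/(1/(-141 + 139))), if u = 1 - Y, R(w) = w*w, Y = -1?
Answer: 488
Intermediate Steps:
R(w) = w²
u = 2 (u = 1 - 1*(-1) = 1 + 1 = 2)
C = 4 (C = 2² + (0*2)*(-3 - 6) = 4 + 0*(-9) = 4 + 0 = 4)
C*(-61/(1/(-141 + 139))) = 4*(-61/(1/(-141 + 139))) = 4*(-61/(1/(-2))) = 4*(-61/(-½)) = 4*(-61*(-2)) = 4*122 = 488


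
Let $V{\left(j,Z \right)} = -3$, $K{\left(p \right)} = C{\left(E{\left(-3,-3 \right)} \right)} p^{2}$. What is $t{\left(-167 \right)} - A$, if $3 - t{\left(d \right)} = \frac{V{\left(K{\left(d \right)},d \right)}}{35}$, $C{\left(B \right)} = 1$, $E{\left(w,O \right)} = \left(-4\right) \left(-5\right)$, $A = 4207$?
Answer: $- \frac{147137}{35} \approx -4203.9$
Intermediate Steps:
$E{\left(w,O \right)} = 20$
$K{\left(p \right)} = p^{2}$ ($K{\left(p \right)} = 1 p^{2} = p^{2}$)
$t{\left(d \right)} = \frac{108}{35}$ ($t{\left(d \right)} = 3 - - \frac{3}{35} = 3 + \frac{3}{35} = \frac{108}{35}$)
$t{\left(-167 \right)} - A = \frac{108}{35} - 4207 = - \frac{147137}{35}$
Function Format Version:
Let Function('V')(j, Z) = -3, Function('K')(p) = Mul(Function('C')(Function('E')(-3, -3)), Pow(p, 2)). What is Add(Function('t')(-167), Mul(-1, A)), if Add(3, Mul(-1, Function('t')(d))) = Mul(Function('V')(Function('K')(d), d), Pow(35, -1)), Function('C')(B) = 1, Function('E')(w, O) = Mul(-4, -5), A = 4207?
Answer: Rational(-147137, 35) ≈ -4203.9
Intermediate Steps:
Function('E')(w, O) = 20
Function('K')(p) = Pow(p, 2) (Function('K')(p) = Mul(1, Pow(p, 2)) = Pow(p, 2))
Function('t')(d) = Rational(108, 35) (Function('t')(d) = Add(3, Mul(-1, Mul(-3, Pow(35, -1)))) = Add(3, Mul(-1, Mul(-3, Rational(1, 35)))) = Add(3, Mul(-1, Rational(-3, 35))) = Add(3, Rational(3, 35)) = Rational(108, 35))
Add(Function('t')(-167), Mul(-1, A)) = Add(Rational(108, 35), Mul(-1, 4207)) = Add(Rational(108, 35), -4207) = Rational(-147137, 35)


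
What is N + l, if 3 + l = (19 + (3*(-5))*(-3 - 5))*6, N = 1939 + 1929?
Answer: 4699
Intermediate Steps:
N = 3868
l = 831 (l = -3 + (19 + (3*(-5))*(-3 - 5))*6 = -3 + (19 - 15*(-8))*6 = -3 + (19 + 120)*6 = -3 + 139*6 = -3 + 834 = 831)
N + l = 3868 + 831 = 4699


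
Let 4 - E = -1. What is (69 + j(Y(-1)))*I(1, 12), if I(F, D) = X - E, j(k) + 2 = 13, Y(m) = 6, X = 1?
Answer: -320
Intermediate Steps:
E = 5 (E = 4 - 1*(-1) = 4 + 1 = 5)
j(k) = 11 (j(k) = -2 + 13 = 11)
I(F, D) = -4 (I(F, D) = 1 - 1*5 = 1 - 5 = -4)
(69 + j(Y(-1)))*I(1, 12) = (69 + 11)*(-4) = 80*(-4) = -320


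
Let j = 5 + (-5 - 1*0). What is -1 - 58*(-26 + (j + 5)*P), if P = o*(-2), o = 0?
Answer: 1507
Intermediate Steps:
P = 0 (P = 0*(-2) = 0)
j = 0 (j = 5 + (-5 + 0) = 5 - 5 = 0)
-1 - 58*(-26 + (j + 5)*P) = -1 - 58*(-26 + (0 + 5)*0) = -1 - 58*(-26 + 5*0) = -1 - 58*(-26 + 0) = -1 - 58*(-26) = -1 + 1508 = 1507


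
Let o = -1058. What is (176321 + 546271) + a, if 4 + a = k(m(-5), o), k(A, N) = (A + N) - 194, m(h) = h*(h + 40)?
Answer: 721161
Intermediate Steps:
m(h) = h*(40 + h)
k(A, N) = -194 + A + N
a = -1431 (a = -4 + (-194 - 5*(40 - 5) - 1058) = -4 + (-194 - 5*35 - 1058) = -4 + (-194 - 175 - 1058) = -4 - 1427 = -1431)
(176321 + 546271) + a = (176321 + 546271) - 1431 = 722592 - 1431 = 721161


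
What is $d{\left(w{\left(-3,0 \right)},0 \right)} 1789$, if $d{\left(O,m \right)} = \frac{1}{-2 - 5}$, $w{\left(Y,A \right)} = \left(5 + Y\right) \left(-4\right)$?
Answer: $- \frac{1789}{7} \approx -255.57$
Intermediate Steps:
$w{\left(Y,A \right)} = -20 - 4 Y$
$d{\left(O,m \right)} = - \frac{1}{7}$ ($d{\left(O,m \right)} = \frac{1}{-7} = - \frac{1}{7}$)
$d{\left(w{\left(-3,0 \right)},0 \right)} 1789 = \left(- \frac{1}{7}\right) 1789 = - \frac{1789}{7}$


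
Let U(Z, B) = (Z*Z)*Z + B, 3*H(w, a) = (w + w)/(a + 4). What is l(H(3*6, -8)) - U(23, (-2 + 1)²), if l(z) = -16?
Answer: -12184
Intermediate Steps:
H(w, a) = 2*w/(3*(4 + a)) (H(w, a) = ((w + w)/(a + 4))/3 = ((2*w)/(4 + a))/3 = (2*w/(4 + a))/3 = 2*w/(3*(4 + a)))
U(Z, B) = B + Z³ (U(Z, B) = Z²*Z + B = Z³ + B = B + Z³)
l(H(3*6, -8)) - U(23, (-2 + 1)²) = -16 - ((-2 + 1)² + 23³) = -16 - ((-1)² + 12167) = -16 - (1 + 12167) = -16 - 1*12168 = -16 - 12168 = -12184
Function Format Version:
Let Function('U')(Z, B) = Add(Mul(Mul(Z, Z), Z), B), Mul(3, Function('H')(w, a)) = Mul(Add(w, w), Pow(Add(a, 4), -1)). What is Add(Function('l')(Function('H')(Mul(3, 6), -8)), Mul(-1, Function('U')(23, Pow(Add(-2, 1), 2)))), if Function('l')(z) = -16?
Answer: -12184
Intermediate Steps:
Function('H')(w, a) = Mul(Rational(2, 3), w, Pow(Add(4, a), -1)) (Function('H')(w, a) = Mul(Rational(1, 3), Mul(Add(w, w), Pow(Add(a, 4), -1))) = Mul(Rational(1, 3), Mul(Mul(2, w), Pow(Add(4, a), -1))) = Mul(Rational(1, 3), Mul(2, w, Pow(Add(4, a), -1))) = Mul(Rational(2, 3), w, Pow(Add(4, a), -1)))
Function('U')(Z, B) = Add(B, Pow(Z, 3)) (Function('U')(Z, B) = Add(Mul(Pow(Z, 2), Z), B) = Add(Pow(Z, 3), B) = Add(B, Pow(Z, 3)))
Add(Function('l')(Function('H')(Mul(3, 6), -8)), Mul(-1, Function('U')(23, Pow(Add(-2, 1), 2)))) = Add(-16, Mul(-1, Add(Pow(Add(-2, 1), 2), Pow(23, 3)))) = Add(-16, Mul(-1, Add(Pow(-1, 2), 12167))) = Add(-16, Mul(-1, Add(1, 12167))) = Add(-16, Mul(-1, 12168)) = Add(-16, -12168) = -12184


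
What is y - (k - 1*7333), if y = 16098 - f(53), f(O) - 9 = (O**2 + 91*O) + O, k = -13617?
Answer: 29354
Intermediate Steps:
f(O) = 9 + O**2 + 92*O (f(O) = 9 + ((O**2 + 91*O) + O) = 9 + (O**2 + 92*O) = 9 + O**2 + 92*O)
y = 8404 (y = 16098 - (9 + 53**2 + 92*53) = 16098 - (9 + 2809 + 4876) = 16098 - 1*7694 = 16098 - 7694 = 8404)
y - (k - 1*7333) = 8404 - (-13617 - 1*7333) = 8404 - (-13617 - 7333) = 8404 - 1*(-20950) = 8404 + 20950 = 29354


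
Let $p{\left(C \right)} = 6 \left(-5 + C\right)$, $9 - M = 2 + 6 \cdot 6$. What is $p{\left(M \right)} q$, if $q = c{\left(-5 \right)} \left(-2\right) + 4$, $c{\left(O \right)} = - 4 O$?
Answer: $7344$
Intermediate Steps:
$M = -29$ ($M = 9 - \left(2 + 6 \cdot 6\right) = 9 - \left(2 + 36\right) = 9 - 38 = -29$)
$p{\left(C \right)} = -30 + 6 C$
$q = -36$ ($q = \left(-4\right) \left(-5\right) \left(-2\right) + 4 = 20 \left(-2\right) + 4 = -40 + 4 = -36$)
$p{\left(M \right)} q = \left(-30 + 6 \left(-29\right)\right) \left(-36\right) = \left(-30 - 174\right) \left(-36\right) = \left(-204\right) \left(-36\right) = 7344$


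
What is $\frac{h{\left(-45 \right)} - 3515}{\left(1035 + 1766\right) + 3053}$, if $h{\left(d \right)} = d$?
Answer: $- \frac{1780}{2927} \approx -0.60813$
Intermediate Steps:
$\frac{h{\left(-45 \right)} - 3515}{\left(1035 + 1766\right) + 3053} = \frac{-45 - 3515}{\left(1035 + 1766\right) + 3053} = - \frac{3560}{2801 + 3053} = - \frac{3560}{5854} = \left(-3560\right) \frac{1}{5854} = - \frac{1780}{2927}$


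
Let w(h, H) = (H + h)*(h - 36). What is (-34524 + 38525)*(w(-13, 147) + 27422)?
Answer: 83444856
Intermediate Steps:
w(h, H) = (-36 + h)*(H + h) (w(h, H) = (H + h)*(-36 + h) = (-36 + h)*(H + h))
(-34524 + 38525)*(w(-13, 147) + 27422) = (-34524 + 38525)*(((-13)² - 36*147 - 36*(-13) + 147*(-13)) + 27422) = 4001*((169 - 5292 + 468 - 1911) + 27422) = 4001*(-6566 + 27422) = 4001*20856 = 83444856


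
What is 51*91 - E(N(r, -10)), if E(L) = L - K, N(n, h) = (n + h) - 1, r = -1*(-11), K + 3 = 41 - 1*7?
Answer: 4672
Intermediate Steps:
K = 31 (K = -3 + (41 - 1*7) = -3 + (41 - 7) = -3 + 34 = 31)
r = 11
N(n, h) = -1 + h + n (N(n, h) = (h + n) - 1 = -1 + h + n)
E(L) = -31 + L (E(L) = L - 1*31 = L - 31 = -31 + L)
51*91 - E(N(r, -10)) = 51*91 - (-31 + (-1 - 10 + 11)) = 4641 - (-31 + 0) = 4641 - 1*(-31) = 4641 + 31 = 4672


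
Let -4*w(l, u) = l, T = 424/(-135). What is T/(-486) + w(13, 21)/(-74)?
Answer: 489217/9710280 ≈ 0.050381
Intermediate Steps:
T = -424/135 (T = 424*(-1/135) = -424/135 ≈ -3.1407)
w(l, u) = -l/4
T/(-486) + w(13, 21)/(-74) = -424/135/(-486) - ¼*13/(-74) = -424/135*(-1/486) - 13/4*(-1/74) = 212/32805 + 13/296 = 489217/9710280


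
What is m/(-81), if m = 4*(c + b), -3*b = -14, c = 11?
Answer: -188/243 ≈ -0.77366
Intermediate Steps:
b = 14/3 (b = -⅓*(-14) = 14/3 ≈ 4.6667)
m = 188/3 (m = 4*(11 + 14/3) = 4*(47/3) = 188/3 ≈ 62.667)
m/(-81) = (188/3)/(-81) = (188/3)*(-1/81) = -188/243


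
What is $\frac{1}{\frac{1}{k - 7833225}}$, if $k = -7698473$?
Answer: $-15531698$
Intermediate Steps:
$\frac{1}{\frac{1}{k - 7833225}} = \frac{1}{\frac{1}{-7698473 - 7833225}} = \frac{1}{\frac{1}{-15531698}} = \frac{1}{- \frac{1}{15531698}} = -15531698$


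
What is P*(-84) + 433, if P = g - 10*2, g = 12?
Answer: 1105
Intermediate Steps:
P = -8 (P = 12 - 10*2 = 12 - 20 = -8)
P*(-84) + 433 = -8*(-84) + 433 = 672 + 433 = 1105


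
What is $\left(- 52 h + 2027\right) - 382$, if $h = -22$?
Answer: $2789$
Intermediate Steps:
$\left(- 52 h + 2027\right) - 382 = \left(\left(-52\right) \left(-22\right) + 2027\right) - 382 = \left(1144 + 2027\right) - 382 = 3171 - 382 = 2789$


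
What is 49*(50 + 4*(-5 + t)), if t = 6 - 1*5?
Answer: 1666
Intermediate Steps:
t = 1 (t = 6 - 5 = 1)
49*(50 + 4*(-5 + t)) = 49*(50 + 4*(-5 + 1)) = 49*(50 + 4*(-4)) = 49*(50 - 16) = 49*34 = 1666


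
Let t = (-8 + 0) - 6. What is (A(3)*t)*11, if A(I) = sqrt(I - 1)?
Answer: -154*sqrt(2) ≈ -217.79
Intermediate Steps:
t = -14 (t = -8 - 6 = -14)
A(I) = sqrt(-1 + I)
(A(3)*t)*11 = (sqrt(-1 + 3)*(-14))*11 = (sqrt(2)*(-14))*11 = -14*sqrt(2)*11 = -154*sqrt(2)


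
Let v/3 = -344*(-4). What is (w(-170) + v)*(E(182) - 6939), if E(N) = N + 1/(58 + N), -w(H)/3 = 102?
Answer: -1033009523/40 ≈ -2.5825e+7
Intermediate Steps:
w(H) = -306 (w(H) = -3*102 = -306)
v = 4128 (v = 3*(-344*(-4)) = 3*1376 = 4128)
(w(-170) + v)*(E(182) - 6939) = (-306 + 4128)*((1 + 182² + 58*182)/(58 + 182) - 6939) = 3822*((1 + 33124 + 10556)/240 - 6939) = 3822*((1/240)*43681 - 6939) = 3822*(43681/240 - 6939) = 3822*(-1621679/240) = -1033009523/40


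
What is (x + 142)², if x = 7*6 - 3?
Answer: 32761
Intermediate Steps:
x = 39 (x = 42 - 3 = 39)
(x + 142)² = (39 + 142)² = 181² = 32761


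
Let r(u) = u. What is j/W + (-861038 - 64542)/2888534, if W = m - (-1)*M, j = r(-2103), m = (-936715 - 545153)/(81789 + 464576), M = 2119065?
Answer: -179156385303474965/557381855264386273 ≈ -0.32142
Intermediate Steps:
m = -1481868/546365 ≈ -2.7122
j = -2103
W = 1157781466857/546365 (W = -1481868/546365 - (-1)*2119065 = -1481868/546365 - 1*(-2119065) = -1481868/546365 + 2119065 = 1157781466857/546365 ≈ 2.1191e+6)
j/W + (-861038 - 64542)/2888534 = -2103/1157781466857/546365 + (-861038 - 64542)/2888534 = -2103*546365/1157781466857 - 925580*1/2888534 = -383001865/385927155619 - 462790/1444267 = -179156385303474965/557381855264386273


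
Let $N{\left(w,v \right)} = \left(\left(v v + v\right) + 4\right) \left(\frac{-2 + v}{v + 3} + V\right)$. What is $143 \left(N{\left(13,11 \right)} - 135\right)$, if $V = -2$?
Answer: $- \frac{319891}{7} \approx -45699.0$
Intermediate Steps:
$N{\left(w,v \right)} = \left(-2 + \frac{-2 + v}{3 + v}\right) \left(4 + v + v^{2}\right)$ ($N{\left(w,v \right)} = \left(\left(v v + v\right) + 4\right) \left(\frac{-2 + v}{v + 3} - 2\right) = \left(\left(v^{2} + v\right) + 4\right) \left(\frac{-2 + v}{3 + v} - 2\right) = \left(\left(v + v^{2}\right) + 4\right) \left(\frac{-2 + v}{3 + v} - 2\right) = \left(4 + v + v^{2}\right) \left(-2 + \frac{-2 + v}{3 + v}\right) = \left(-2 + \frac{-2 + v}{3 + v}\right) \left(4 + v + v^{2}\right)$)
$143 \left(N{\left(13,11 \right)} - 135\right) = 143 \left(\frac{-32 - 11^{3} - 132 - 9 \cdot 11^{2}}{3 + 11} - 135\right) = 143 \left(\frac{-32 - 1331 - 132 - 1089}{14} - 135\right) = 143 \left(\frac{1}{14} \left(-2584\right) - 135\right) = 143 \left(- \frac{1292}{7} - 135\right) = 143 \left(- \frac{2237}{7}\right) = - \frac{319891}{7}$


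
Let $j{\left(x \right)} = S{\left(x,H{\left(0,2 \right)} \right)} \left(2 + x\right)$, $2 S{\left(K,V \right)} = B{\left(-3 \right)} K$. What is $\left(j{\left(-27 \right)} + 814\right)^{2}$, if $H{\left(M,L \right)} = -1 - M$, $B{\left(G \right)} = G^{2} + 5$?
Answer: $30680521$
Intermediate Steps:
$B{\left(G \right)} = 5 + G^{2}$
$S{\left(K,V \right)} = 7 K$ ($S{\left(K,V \right)} = \frac{\left(5 + \left(-3\right)^{2}\right) K}{2} = \frac{\left(5 + 9\right) K}{2} = \frac{14 K}{2} = 7 K$)
$j{\left(x \right)} = 7 x \left(2 + x\right)$
$\left(j{\left(-27 \right)} + 814\right)^{2} = \left(7 \left(-27\right) \left(2 - 27\right) + 814\right)^{2} = \left(7 \left(-27\right) \left(-25\right) + 814\right)^{2} = \left(4725 + 814\right)^{2} = 5539^{2} = 30680521$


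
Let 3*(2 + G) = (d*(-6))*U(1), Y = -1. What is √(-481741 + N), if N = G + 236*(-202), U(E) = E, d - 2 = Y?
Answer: I*√529417 ≈ 727.61*I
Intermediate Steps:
d = 1 (d = 2 - 1 = 1)
G = -4 (G = -2 + ((1*(-6))*1)/3 = -2 + (-6*1)/3 = -2 + (⅓)*(-6) = -2 - 2 = -4)
N = -47676 (N = -4 + 236*(-202) = -4 - 47672 = -47676)
√(-481741 + N) = √(-481741 - 47676) = √(-529417) = I*√529417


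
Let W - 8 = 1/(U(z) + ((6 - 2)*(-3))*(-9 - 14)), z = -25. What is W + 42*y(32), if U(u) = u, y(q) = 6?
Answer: 65261/251 ≈ 260.00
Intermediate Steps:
W = 2009/251 (W = 8 + 1/(-25 + ((6 - 2)*(-3))*(-9 - 14)) = 8 + 1/(-25 + (4*(-3))*(-23)) = 8 + 1/(-25 - 12*(-23)) = 8 + 1/(-25 + 276) = 8 + 1/251 = 2009/251 ≈ 8.0040)
W + 42*y(32) = 2009/251 + 42*6 = 2009/251 + 252 = 65261/251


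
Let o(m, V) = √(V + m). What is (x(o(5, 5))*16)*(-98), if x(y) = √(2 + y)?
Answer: -1568*√(2 + √10) ≈ -3562.6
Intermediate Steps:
(x(o(5, 5))*16)*(-98) = (√(2 + √(5 + 5))*16)*(-98) = (√(2 + √10)*16)*(-98) = (16*√(2 + √10))*(-98) = -1568*√(2 + √10)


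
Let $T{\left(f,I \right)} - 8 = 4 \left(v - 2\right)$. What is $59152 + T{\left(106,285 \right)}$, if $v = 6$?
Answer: $59176$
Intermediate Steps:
$T{\left(f,I \right)} = 24$ ($T{\left(f,I \right)} = 8 + 4 \left(6 - 2\right) = 8 + 4 \cdot 4 = 8 + 16 = 24$)
$59152 + T{\left(106,285 \right)} = 59152 + 24 = 59176$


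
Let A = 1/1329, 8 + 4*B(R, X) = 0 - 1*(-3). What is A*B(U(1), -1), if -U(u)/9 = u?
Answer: -5/5316 ≈ -0.00094056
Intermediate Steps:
U(u) = -9*u
B(R, X) = -5/4 (B(R, X) = -2 + (0 - 1*(-3))/4 = -2 + (0 + 3)/4 = -2 + (¼)*3 = -2 + ¾ = -5/4)
A = 1/1329 ≈ 0.00075245
A*B(U(1), -1) = (1/1329)*(-5/4) = -5/5316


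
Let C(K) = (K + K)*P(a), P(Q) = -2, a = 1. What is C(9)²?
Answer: 1296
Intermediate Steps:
C(K) = -4*K (C(K) = (K + K)*(-2) = (2*K)*(-2) = -4*K)
C(9)² = (-4*9)² = (-36)² = 1296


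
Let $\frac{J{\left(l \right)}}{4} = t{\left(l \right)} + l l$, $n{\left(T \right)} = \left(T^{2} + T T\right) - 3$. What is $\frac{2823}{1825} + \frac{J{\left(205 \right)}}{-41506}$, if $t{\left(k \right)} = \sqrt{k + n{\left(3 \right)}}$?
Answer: $- \frac{94805531}{37874225} - \frac{4 \sqrt{55}}{20753} \approx -2.5046$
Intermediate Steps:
$n{\left(T \right)} = -3 + 2 T^{2}$ ($n{\left(T \right)} = \left(T^{2} + T^{2}\right) - 3 = 2 T^{2} - 3 = -3 + 2 T^{2}$)
$t{\left(k \right)} = \sqrt{15 + k}$ ($t{\left(k \right)} = \sqrt{k - \left(3 - 2 \cdot 3^{2}\right)} = \sqrt{k + \left(-3 + 2 \cdot 9\right)} = \sqrt{k + \left(-3 + 18\right)} = \sqrt{k + 15} = \sqrt{15 + k}$)
$J{\left(l \right)} = 4 l^{2} + 4 \sqrt{15 + l}$ ($J{\left(l \right)} = 4 \left(\sqrt{15 + l} + l l\right) = 4 \left(\sqrt{15 + l} + l^{2}\right) = 4 \left(l^{2} + \sqrt{15 + l}\right) = 4 l^{2} + 4 \sqrt{15 + l}$)
$\frac{2823}{1825} + \frac{J{\left(205 \right)}}{-41506} = \frac{2823}{1825} + \frac{4 \cdot 205^{2} + 4 \sqrt{15 + 205}}{-41506} = 2823 \cdot \frac{1}{1825} + \left(4 \cdot 42025 + 4 \sqrt{220}\right) \left(- \frac{1}{41506}\right) = \frac{2823}{1825} + \left(168100 + 4 \cdot 2 \sqrt{55}\right) \left(- \frac{1}{41506}\right) = \frac{2823}{1825} + \left(168100 + 8 \sqrt{55}\right) \left(- \frac{1}{41506}\right) = \frac{2823}{1825} - \left(\frac{84050}{20753} + \frac{4 \sqrt{55}}{20753}\right) = - \frac{94805531}{37874225} - \frac{4 \sqrt{55}}{20753}$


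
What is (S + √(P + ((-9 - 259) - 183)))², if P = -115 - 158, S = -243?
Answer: 58325 - 972*I*√181 ≈ 58325.0 - 13077.0*I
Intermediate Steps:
P = -273
(S + √(P + ((-9 - 259) - 183)))² = (-243 + √(-273 + ((-9 - 259) - 183)))² = (-243 + √(-273 + (-268 - 183)))² = (-243 + √(-273 - 451))² = (-243 + √(-724))² = (-243 + 2*I*√181)²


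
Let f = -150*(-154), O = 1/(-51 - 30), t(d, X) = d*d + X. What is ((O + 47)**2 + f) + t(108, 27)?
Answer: 242749387/6561 ≈ 36999.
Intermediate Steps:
t(d, X) = X + d**2 (t(d, X) = d**2 + X = X + d**2)
O = -1/81 (O = 1/(-81) = -1/81 ≈ -0.012346)
f = 23100
((O + 47)**2 + f) + t(108, 27) = ((-1/81 + 47)**2 + 23100) + (27 + 108**2) = ((3806/81)**2 + 23100) + (27 + 11664) = (14485636/6561 + 23100) + 11691 = 166044736/6561 + 11691 = 242749387/6561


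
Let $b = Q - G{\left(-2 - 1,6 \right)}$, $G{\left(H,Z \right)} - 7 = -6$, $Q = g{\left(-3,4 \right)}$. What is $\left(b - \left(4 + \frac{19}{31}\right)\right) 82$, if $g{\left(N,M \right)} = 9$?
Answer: $\frac{8610}{31} \approx 277.74$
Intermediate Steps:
$Q = 9$
$G{\left(H,Z \right)} = 1$ ($G{\left(H,Z \right)} = 7 - 6 = 1$)
$b = 8$ ($b = 9 - 1 = 8$)
$\left(b - \left(4 + \frac{19}{31}\right)\right) 82 = \left(8 - \left(4 + \frac{19}{31}\right)\right) 82 = \left(8 - \frac{143}{31}\right) 82 = \frac{105}{31} \cdot 82 = \frac{8610}{31}$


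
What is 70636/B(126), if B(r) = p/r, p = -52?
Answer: -2225034/13 ≈ -1.7116e+5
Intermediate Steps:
B(r) = -52/r
70636/B(126) = 70636/((-52/126)) = 70636/((-52*1/126)) = 70636/(-26/63) = 70636*(-63/26) = -2225034/13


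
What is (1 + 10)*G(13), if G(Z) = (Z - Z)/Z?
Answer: 0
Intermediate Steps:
G(Z) = 0 (G(Z) = 0/Z = 0)
(1 + 10)*G(13) = (1 + 10)*0 = 11*0 = 0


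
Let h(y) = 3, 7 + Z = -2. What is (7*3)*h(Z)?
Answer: 63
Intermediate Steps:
Z = -9 (Z = -7 - 2 = -9)
(7*3)*h(Z) = (7*3)*3 = 21*3 = 63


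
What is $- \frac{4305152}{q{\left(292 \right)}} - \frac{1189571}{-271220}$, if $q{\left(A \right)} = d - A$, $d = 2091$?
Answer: $- \frac{1165503287211}{487924780} \approx -2388.7$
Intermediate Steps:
$q{\left(A \right)} = 2091 - A$
$- \frac{4305152}{q{\left(292 \right)}} - \frac{1189571}{-271220} = - \frac{4305152}{2091 - 292} - \frac{1189571}{-271220} = - \frac{4305152}{2091 - 292} - - \frac{1189571}{271220} = - \frac{4305152}{1799} + \frac{1189571}{271220} = - \frac{1165503287211}{487924780}$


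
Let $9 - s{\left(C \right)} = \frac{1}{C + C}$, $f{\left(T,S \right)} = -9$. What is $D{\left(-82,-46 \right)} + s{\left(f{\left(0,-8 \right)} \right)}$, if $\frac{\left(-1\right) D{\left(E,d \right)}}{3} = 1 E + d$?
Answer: $\frac{7075}{18} \approx 393.06$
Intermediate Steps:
$D{\left(E,d \right)} = - 3 E - 3 d$ ($D{\left(E,d \right)} = - 3 \left(1 E + d\right) = - 3 \left(E + d\right) = - 3 E - 3 d$)
$s{\left(C \right)} = 9 - \frac{1}{2 C}$ ($s{\left(C \right)} = 9 - \frac{1}{C + C} = 9 - \frac{1}{2 C}$)
$D{\left(-82,-46 \right)} + s{\left(f{\left(0,-8 \right)} \right)} = \left(\left(-3\right) \left(-82\right) - -138\right) + \left(9 - \frac{1}{2 \left(-9\right)}\right) = \left(246 + 138\right) + \left(9 - - \frac{1}{18}\right) = 384 + \left(9 + \frac{1}{18}\right) = 384 + \frac{163}{18} = \frac{7075}{18}$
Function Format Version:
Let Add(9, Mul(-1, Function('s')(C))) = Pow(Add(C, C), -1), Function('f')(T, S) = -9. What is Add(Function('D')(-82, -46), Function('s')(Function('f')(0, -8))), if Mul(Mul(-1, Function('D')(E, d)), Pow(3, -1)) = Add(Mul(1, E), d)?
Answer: Rational(7075, 18) ≈ 393.06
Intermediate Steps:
Function('D')(E, d) = Add(Mul(-3, E), Mul(-3, d)) (Function('D')(E, d) = Mul(-3, Add(Mul(1, E), d)) = Mul(-3, Add(E, d)) = Add(Mul(-3, E), Mul(-3, d)))
Function('s')(C) = Add(9, Mul(Rational(-1, 2), Pow(C, -1))) (Function('s')(C) = Add(9, Mul(-1, Pow(Add(C, C), -1))) = Add(9, Mul(-1, Pow(Mul(2, C), -1))) = Add(9, Mul(-1, Mul(Rational(1, 2), Pow(C, -1)))) = Add(9, Mul(Rational(-1, 2), Pow(C, -1))))
Add(Function('D')(-82, -46), Function('s')(Function('f')(0, -8))) = Add(Add(Mul(-3, -82), Mul(-3, -46)), Add(9, Mul(Rational(-1, 2), Pow(-9, -1)))) = Add(Add(246, 138), Add(9, Mul(Rational(-1, 2), Rational(-1, 9)))) = Add(384, Add(9, Rational(1, 18))) = Add(384, Rational(163, 18)) = Rational(7075, 18)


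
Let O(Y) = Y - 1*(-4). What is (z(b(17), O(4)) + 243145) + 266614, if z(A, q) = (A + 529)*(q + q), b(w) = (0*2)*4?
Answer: 518223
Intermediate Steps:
O(Y) = 4 + Y (O(Y) = Y + 4 = 4 + Y)
b(w) = 0 (b(w) = 0*4 = 0)
z(A, q) = 2*q*(529 + A) (z(A, q) = (529 + A)*(2*q) = 2*q*(529 + A))
(z(b(17), O(4)) + 243145) + 266614 = (2*(4 + 4)*(529 + 0) + 243145) + 266614 = (2*8*529 + 243145) + 266614 = (8464 + 243145) + 266614 = 251609 + 266614 = 518223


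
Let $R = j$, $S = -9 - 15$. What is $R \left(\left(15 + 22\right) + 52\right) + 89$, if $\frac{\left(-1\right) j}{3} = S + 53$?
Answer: $-7654$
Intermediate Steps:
$S = -24$
$j = -87$ ($j = - 3 \left(-24 + 53\right) = \left(-3\right) 29 = -87$)
$R = -87$
$R \left(\left(15 + 22\right) + 52\right) + 89 = - 87 \left(\left(15 + 22\right) + 52\right) + 89 = - 87 \left(37 + 52\right) + 89 = \left(-87\right) 89 + 89 = -7743 + 89 = -7654$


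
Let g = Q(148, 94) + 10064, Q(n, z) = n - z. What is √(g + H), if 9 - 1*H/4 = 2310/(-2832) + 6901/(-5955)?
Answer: √5017673331616830/702690 ≈ 100.81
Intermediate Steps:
g = 10118 (g = (148 - 1*94) + 10064 = (148 - 94) + 10064 = 54 + 10064 = 10118)
H = 30846787/702690 (H = 36 - 4*(2310/(-2832) + 6901/(-5955)) = 36 - 4*(2310*(-1/2832) + 6901*(-1/5955)) = 36 - 4*(-385/472 - 6901/5955) = 36 - 4*(-5549947/2810760) = 36 + 5549947/702690 = 30846787/702690 ≈ 43.898)
√(g + H) = √(10118 + 30846787/702690) = √(7140664207/702690) = √5017673331616830/702690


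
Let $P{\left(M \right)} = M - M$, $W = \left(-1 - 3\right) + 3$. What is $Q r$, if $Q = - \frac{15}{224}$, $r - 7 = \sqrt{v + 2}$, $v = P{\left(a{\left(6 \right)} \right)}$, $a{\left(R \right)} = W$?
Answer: $- \frac{15}{32} - \frac{15 \sqrt{2}}{224} \approx -0.56345$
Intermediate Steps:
$W = -1$ ($W = -4 + 3 = -1$)
$a{\left(R \right)} = -1$
$P{\left(M \right)} = 0$
$v = 0$
$r = 7 + \sqrt{2}$ ($r = 7 + \sqrt{0 + 2} = 7 + \sqrt{2} \approx 8.4142$)
$Q = - \frac{15}{224}$ ($Q = \left(-15\right) \frac{1}{224} = - \frac{15}{224} \approx -0.066964$)
$Q r = - \frac{15 \left(7 + \sqrt{2}\right)}{224} = - \frac{15}{32} - \frac{15 \sqrt{2}}{224}$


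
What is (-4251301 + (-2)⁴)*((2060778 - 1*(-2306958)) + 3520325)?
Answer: -33534395408385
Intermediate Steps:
(-4251301 + (-2)⁴)*((2060778 - 1*(-2306958)) + 3520325) = (-4251301 + 16)*((2060778 + 2306958) + 3520325) = -4251285*(4367736 + 3520325) = -4251285*7888061 = -33534395408385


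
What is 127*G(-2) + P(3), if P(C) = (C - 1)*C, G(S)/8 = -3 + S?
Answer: -5074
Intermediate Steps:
G(S) = -24 + 8*S (G(S) = 8*(-3 + S) = -24 + 8*S)
P(C) = C*(-1 + C) (P(C) = (-1 + C)*C = C*(-1 + C))
127*G(-2) + P(3) = 127*(-24 + 8*(-2)) + 3*(-1 + 3) = 127*(-24 - 16) + 3*2 = 127*(-40) + 6 = -5080 + 6 = -5074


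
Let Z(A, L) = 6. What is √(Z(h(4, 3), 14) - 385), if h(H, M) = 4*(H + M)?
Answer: I*√379 ≈ 19.468*I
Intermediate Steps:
h(H, M) = 4*H + 4*M
√(Z(h(4, 3), 14) - 385) = √(6 - 385) = √(-379) = I*√379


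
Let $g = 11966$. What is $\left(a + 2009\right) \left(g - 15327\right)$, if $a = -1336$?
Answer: $-2261953$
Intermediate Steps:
$\left(a + 2009\right) \left(g - 15327\right) = \left(-1336 + 2009\right) \left(11966 - 15327\right) = 673 \left(-3361\right) = -2261953$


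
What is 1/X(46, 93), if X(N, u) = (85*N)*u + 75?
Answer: 1/363705 ≈ 2.7495e-6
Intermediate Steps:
X(N, u) = 75 + 85*N*u (X(N, u) = 85*N*u + 75 = 75 + 85*N*u)
1/X(46, 93) = 1/(75 + 85*46*93) = 1/(75 + 363630) = 1/363705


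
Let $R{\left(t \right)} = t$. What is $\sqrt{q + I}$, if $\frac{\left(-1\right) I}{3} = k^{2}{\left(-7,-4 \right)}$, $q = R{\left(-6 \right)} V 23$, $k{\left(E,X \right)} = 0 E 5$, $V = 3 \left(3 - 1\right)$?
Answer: $6 i \sqrt{23} \approx 28.775 i$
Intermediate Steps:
$V = 6$ ($V = 3 \cdot 2 = 6$)
$k{\left(E,X \right)} = 0$ ($k{\left(E,X \right)} = 0 \cdot 5 = 0$)
$q = -828$ ($q = \left(-6\right) 6 \cdot 23 = \left(-36\right) 23 = -828$)
$I = 0$ ($I = - 3 \cdot 0^{2} = \left(-3\right) 0 = 0$)
$\sqrt{q + I} = \sqrt{-828 + 0} = \sqrt{-828} = 6 i \sqrt{23}$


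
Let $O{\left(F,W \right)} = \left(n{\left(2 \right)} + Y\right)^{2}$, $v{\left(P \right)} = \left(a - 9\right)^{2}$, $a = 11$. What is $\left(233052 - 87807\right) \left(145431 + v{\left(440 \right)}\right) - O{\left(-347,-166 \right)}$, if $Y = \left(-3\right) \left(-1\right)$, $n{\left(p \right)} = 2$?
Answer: $21123706550$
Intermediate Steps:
$v{\left(P \right)} = 4$ ($v{\left(P \right)} = \left(11 - 9\right)^{2} = 2^{2} = 4$)
$Y = 3$
$O{\left(F,W \right)} = 25$ ($O{\left(F,W \right)} = \left(2 + 3\right)^{2} = 5^{2} = 25$)
$\left(233052 - 87807\right) \left(145431 + v{\left(440 \right)}\right) - O{\left(-347,-166 \right)} = \left(233052 - 87807\right) \left(145431 + 4\right) - 25 = 145245 \cdot 145435 - 25 = 21123706575 - 25 = 21123706550$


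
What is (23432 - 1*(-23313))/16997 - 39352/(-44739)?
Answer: 2760190499/760428783 ≈ 3.6298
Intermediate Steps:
(23432 - 1*(-23313))/16997 - 39352/(-44739) = (23432 + 23313)*(1/16997) - 39352*(-1/44739) = 46745*(1/16997) + 39352/44739 = 46745/16997 + 39352/44739 = 2760190499/760428783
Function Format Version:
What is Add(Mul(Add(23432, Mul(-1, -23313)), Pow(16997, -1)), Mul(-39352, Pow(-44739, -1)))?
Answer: Rational(2760190499, 760428783) ≈ 3.6298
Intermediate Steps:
Add(Mul(Add(23432, Mul(-1, -23313)), Pow(16997, -1)), Mul(-39352, Pow(-44739, -1))) = Add(Mul(Add(23432, 23313), Rational(1, 16997)), Mul(-39352, Rational(-1, 44739))) = Add(Mul(46745, Rational(1, 16997)), Rational(39352, 44739)) = Add(Rational(46745, 16997), Rational(39352, 44739)) = Rational(2760190499, 760428783)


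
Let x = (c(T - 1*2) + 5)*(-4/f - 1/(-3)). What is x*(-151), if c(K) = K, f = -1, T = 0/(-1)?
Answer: -1963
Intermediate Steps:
T = 0 (T = 0*(-1) = 0)
x = 13 (x = ((0 - 1*2) + 5)*(-4/(-1) - 1/(-3)) = ((0 - 2) + 5)*(-4*(-1) - 1*(-⅓)) = (-2 + 5)*(4 + ⅓) = 3*(13/3) = 13)
x*(-151) = 13*(-151) = -1963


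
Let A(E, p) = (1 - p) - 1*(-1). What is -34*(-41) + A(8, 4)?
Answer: 1392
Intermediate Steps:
A(E, p) = 2 - p (A(E, p) = (1 - p) + 1 = 2 - p)
-34*(-41) + A(8, 4) = -34*(-41) + (2 - 1*4) = 1394 + (2 - 4) = 1394 - 2 = 1392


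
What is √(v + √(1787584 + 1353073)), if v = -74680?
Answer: √(-74680 + √3140657) ≈ 270.01*I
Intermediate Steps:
√(v + √(1787584 + 1353073)) = √(-74680 + √(1787584 + 1353073)) = √(-74680 + √3140657)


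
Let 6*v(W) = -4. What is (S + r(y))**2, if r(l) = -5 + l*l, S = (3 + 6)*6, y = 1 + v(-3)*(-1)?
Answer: 217156/81 ≈ 2680.9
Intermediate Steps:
v(W) = -2/3 (v(W) = (1/6)*(-4) = -2/3)
y = 5/3 (y = 1 - 2/3*(-1) = 1 + 2/3 = 5/3 ≈ 1.6667)
S = 54 (S = 9*6 = 54)
r(l) = -5 + l**2
(S + r(y))**2 = (54 + (-5 + (5/3)**2))**2 = (54 + (-5 + 25/9))**2 = (54 - 20/9)**2 = (466/9)**2 = 217156/81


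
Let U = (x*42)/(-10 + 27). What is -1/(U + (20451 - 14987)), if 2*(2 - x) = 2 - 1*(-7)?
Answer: -17/92783 ≈ -0.00018322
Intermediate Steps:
x = -5/2 (x = 2 - (2 - 1*(-7))/2 = 2 - (2 + 7)/2 = 2 - ½*9 = 2 - 9/2 = -5/2 ≈ -2.5000)
U = -105/17 (U = (-5/2*42)/(-10 + 27) = -105/17 ≈ -6.1765)
-1/(U + (20451 - 14987)) = -1/(-105/17 + (20451 - 14987)) = -1/(-105/17 + 5464) = -1/92783/17 = -1*17/92783 = -17/92783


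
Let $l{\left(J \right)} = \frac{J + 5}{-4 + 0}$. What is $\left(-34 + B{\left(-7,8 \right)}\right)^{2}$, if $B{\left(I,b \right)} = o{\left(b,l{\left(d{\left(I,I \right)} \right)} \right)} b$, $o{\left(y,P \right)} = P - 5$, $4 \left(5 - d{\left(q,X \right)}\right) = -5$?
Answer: $\frac{37249}{4} \approx 9312.3$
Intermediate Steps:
$d{\left(q,X \right)} = \frac{25}{4}$ ($d{\left(q,X \right)} = 5 - - \frac{5}{4} = 5 + \frac{5}{4} = \frac{25}{4}$)
$l{\left(J \right)} = - \frac{5}{4} - \frac{J}{4}$ ($l{\left(J \right)} = \frac{5 + J}{-4} = \left(5 + J\right) \left(- \frac{1}{4}\right) = - \frac{5}{4} - \frac{J}{4}$)
$o{\left(y,P \right)} = -5 + P$
$B{\left(I,b \right)} = - \frac{125 b}{16}$ ($B{\left(I,b \right)} = \left(-5 - \frac{45}{16}\right) b = - \frac{125 b}{16}$)
$\left(-34 + B{\left(-7,8 \right)}\right)^{2} = \left(-34 - \frac{125}{2}\right)^{2} = \left(- \frac{193}{2}\right)^{2} = \frac{37249}{4}$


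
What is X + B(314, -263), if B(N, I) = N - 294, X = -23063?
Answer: -23043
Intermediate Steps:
B(N, I) = -294 + N
X + B(314, -263) = -23063 + (-294 + 314) = -23063 + 20 = -23043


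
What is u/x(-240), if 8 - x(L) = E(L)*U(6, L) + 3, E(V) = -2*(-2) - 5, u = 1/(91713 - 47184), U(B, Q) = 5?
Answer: 1/445290 ≈ 2.2457e-6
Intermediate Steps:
u = 1/44529 ≈ 2.2457e-5
E(V) = -1 (E(V) = 4 - 5 = -1)
x(L) = 10 (x(L) = 8 - (-1*5 + 3) = 8 - (-5 + 3) = 8 - 1*(-2) = 8 + 2 = 10)
u/x(-240) = (1/44529)/10 = (1/44529)*(1/10) = 1/445290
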